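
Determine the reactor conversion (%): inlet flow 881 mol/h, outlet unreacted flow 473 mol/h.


X = (F_in - F_out) / F_in * 100
Moles reacted = 881 - 473 = 408
X = 408 / 881 * 100
= 0.4631 * 100
= 46.31 %

46.31 %


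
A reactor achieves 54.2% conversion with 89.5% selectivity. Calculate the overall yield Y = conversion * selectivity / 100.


Overall yield = conversion (%) * selectivity (%) / 100
Conversion = 54.2%, Selectivity = 89.5%
Y = 54.2 * 89.5 / 100
= 48.509 %

48.509 %


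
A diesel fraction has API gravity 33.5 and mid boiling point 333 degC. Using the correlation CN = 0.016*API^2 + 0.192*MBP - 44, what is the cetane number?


CN = 0.016 * 33.5^2 + 0.192 * 333 - 44
CN = 17.956 + 63.936 - 44 = 37.892

37.892


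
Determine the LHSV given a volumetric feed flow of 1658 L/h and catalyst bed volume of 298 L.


LHSV = volumetric feed rate / catalyst volume
= 1658 L/h / 298 L
= 5.564 h^-1

5.564 h^-1


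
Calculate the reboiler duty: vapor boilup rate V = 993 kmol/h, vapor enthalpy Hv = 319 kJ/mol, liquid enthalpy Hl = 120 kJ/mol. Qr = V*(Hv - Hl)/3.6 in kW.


Qr = 993 * (319 - 120) / 3.6 = 993 * 199 / 3.6 = 54890

54890 kW


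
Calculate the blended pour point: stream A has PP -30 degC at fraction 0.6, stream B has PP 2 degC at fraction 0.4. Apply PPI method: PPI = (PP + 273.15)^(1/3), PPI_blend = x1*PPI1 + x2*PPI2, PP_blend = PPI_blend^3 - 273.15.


PPI_1 = (-30 + 273.15)^(1/3) = 6.241535
PPI_2 = (2 + 273.15)^(1/3) = 6.504139
PPI_blend = 0.6 * 6.241535 + 0.4 * 6.504139 = 6.346577
PP_blend = 6.346577^3 - 273.15 = 255.634 - 273.15 = -17.52

-17.52 degC


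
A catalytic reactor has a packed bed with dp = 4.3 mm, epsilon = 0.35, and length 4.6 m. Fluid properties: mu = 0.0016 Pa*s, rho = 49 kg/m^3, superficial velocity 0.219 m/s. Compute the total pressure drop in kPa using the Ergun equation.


dp = 4.3 mm = 0.0043 m
Viscous term = 150*0.0016*0.219*(1-0.35)^2 / (0.0043^2*0.35^3) = 28011.8
Inertial term = 1.75*49*0.219^2*(1-0.35) / (0.0043*0.35^3) = 14499.8
dP/L = 28011.8 + 14499.8 = 42511.6 Pa/m
dP = 42511.6 * 4.6 / 1000 = 195.6 kPa

195.6 kPa


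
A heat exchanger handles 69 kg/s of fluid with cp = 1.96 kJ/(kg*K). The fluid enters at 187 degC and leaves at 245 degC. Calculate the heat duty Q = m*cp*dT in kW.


Q = m_dot * cp * delta_T
delta_T = 245 - 187 = 58 K
Q = 69 * 1.96 * 58
= 135.24 * 58
= 7843.92 kW

7843.92 kW


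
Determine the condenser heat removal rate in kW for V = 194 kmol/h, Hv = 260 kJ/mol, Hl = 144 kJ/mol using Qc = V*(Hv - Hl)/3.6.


Qc = 194 * (260 - 144) / 3.6 = 194 * 116 / 3.6 = 6251

6251 kW


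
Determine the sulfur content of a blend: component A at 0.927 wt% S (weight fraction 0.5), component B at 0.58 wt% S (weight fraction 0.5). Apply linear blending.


Linear sulfur blending: S_blend = x1*S1 + x2*S2
Contribution 1: 0.5 * 0.927 = 0.4635 wt%
Contribution 2: 0.5 * 0.58 = 0.29 wt%
S_blend = 0.4635 + 0.29 = 0.7535

0.7535 wt%


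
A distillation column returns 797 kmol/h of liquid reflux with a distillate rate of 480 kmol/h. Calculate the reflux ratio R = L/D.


Reflux ratio definition: R = L / D (liquid returned / distillate withdrawn)
L = 797 kmol/h, D = 480 kmol/h
R = 797 / 480 = 1.660

1.660


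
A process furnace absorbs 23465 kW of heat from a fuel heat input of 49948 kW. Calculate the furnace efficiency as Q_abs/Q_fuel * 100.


Furnace efficiency = Q_absorbed / Q_fuel * 100
= 23465 / 49948 * 100 = 46.98

46.98 %


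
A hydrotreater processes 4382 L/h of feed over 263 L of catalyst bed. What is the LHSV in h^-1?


LHSV = volumetric feed rate / catalyst volume
= 4382 L/h / 263 L
= 16.66 h^-1

16.66 h^-1


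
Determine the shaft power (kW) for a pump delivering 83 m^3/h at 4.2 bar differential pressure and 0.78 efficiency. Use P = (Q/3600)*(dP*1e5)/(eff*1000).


Q = 83 / 3600 = 0.0230556 m^3/s
P = 0.0230556 * (4.2 * 1e5) / 0.78 / 1000 = 12.41

12.41 kW


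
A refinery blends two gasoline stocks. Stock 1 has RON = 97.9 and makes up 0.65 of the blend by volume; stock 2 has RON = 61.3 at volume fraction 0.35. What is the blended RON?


Linear blending: RON_blend = sum(vi * RONi)
Contribution 1: 0.65 * 97.9 = 63.635
Contribution 2: 0.35 * 61.3 = 21.455
RON_blend = 63.635 + 21.455 = 85.09

85.09


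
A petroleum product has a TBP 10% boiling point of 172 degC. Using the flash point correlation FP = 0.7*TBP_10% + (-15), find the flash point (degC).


FP = 0.7 * 172 + (-15) = 105.4

105.4 degC


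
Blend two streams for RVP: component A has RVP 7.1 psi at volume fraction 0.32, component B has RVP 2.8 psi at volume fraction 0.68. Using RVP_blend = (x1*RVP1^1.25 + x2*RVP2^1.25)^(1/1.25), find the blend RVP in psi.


Chevron index: RVP_blend = (sum xi*RVPi^1.25)^(1/1.25)
RVP^1.25 terms: 0.32 * 7.1^1.25 + 0.68 * 2.8^1.25 = 6.17167
RVP_blend = 6.17167^(1/1.25) = 4.289

4.289 psi


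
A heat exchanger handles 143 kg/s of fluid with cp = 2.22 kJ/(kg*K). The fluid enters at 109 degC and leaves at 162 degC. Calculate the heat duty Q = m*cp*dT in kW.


Q = m_dot * cp * delta_T
delta_T = 162 - 109 = 53 K
Q = 143 * 2.22 * 53
= 317.46 * 53
= 16825.38 kW

16825.38 kW


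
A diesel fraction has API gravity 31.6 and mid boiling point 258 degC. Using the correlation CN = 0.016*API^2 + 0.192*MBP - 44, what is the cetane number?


CN = 0.016 * 31.6^2 + 0.192 * 258 - 44
CN = 15.97696 + 49.536 - 44 = 21.51296

21.51296


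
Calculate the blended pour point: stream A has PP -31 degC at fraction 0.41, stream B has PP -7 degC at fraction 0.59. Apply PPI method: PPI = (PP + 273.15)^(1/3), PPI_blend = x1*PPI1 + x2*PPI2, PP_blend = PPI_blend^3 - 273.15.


PPI_1 = (-31 + 273.15)^(1/3) = 6.232967
PPI_2 = (-7 + 273.15)^(1/3) = 6.432436
PPI_blend = 0.41 * 6.232967 + 0.59 * 6.432436 = 6.350654
PP_blend = 6.350654^3 - 273.15 = 256.127 - 273.15 = -17.02

-17.02 degC


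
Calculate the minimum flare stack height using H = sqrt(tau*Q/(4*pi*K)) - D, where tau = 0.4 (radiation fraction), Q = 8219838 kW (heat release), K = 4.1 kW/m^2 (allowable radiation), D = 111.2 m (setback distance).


tau*Q/(4*pi*K) = 0.4 * 8219838 / (4 * pi * 4.1) = 63816
sqrt(63816) = 252.618
H = 252.618 - 111.2 = 141.4

141.4 m


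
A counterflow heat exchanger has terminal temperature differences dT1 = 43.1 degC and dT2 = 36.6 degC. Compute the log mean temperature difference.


LMTD = (dT1 - dT2) / ln(dT1/dT2)
= (43.1 - 36.6) / ln(43.1 / 36.6) = 6.5 / 0.163475 = 39.76

39.76 degC


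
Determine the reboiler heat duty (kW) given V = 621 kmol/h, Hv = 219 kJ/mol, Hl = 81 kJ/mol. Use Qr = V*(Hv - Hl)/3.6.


Qr = 621 * (219 - 81) / 3.6 = 621 * 138 / 3.6 = 23800

23800 kW


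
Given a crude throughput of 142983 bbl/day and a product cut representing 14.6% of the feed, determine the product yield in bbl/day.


Crude throughput = 142983 bbl/day
Fraction yield = 14.6%
yield = throughput * fraction / 100
yield = 142983 * 14.6 / 100 = 20875.518

20875.518 bbl/day


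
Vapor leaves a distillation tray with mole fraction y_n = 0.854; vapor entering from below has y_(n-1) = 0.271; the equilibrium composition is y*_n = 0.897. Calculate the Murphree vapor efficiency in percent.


Murphree vapor efficiency: EMV = (y_n - y_(n-1)) / (y*_n - y_(n-1)) * 100
EMV = (0.854 - 0.271) / (0.897 - 0.271) * 100 = 0.583 / 0.626 * 100 = 93.13

93.13 %


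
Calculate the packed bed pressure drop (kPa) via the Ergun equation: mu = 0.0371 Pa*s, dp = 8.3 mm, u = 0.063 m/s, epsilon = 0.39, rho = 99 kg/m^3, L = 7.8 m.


dp = 8.3 mm = 0.0083 m
Viscous term = 150*0.0371*0.063*(1-0.39)^2 / (0.0083^2*0.39^3) = 31923.9
Inertial term = 1.75*99*0.063^2*(1-0.39) / (0.0083*0.39^3) = 851.946
dP/L = 31923.9 + 851.946 = 32775.8 Pa/m
dP = 32775.8 * 7.8 / 1000 = 255.7 kPa

255.7 kPa


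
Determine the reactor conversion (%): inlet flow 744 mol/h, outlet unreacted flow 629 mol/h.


X = (F_in - F_out) / F_in * 100
Moles reacted = 744 - 629 = 115
X = 115 / 744 * 100
= 0.1546 * 100
= 15.46 %

15.46 %


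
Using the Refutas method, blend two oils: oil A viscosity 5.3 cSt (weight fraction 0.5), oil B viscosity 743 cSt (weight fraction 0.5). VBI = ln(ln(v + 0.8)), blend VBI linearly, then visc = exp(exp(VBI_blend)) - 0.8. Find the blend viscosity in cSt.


Refutas method: VBN_i = 14.534*ln(ln(visc_i + 0.8)) + 10.975, blended linearly by mass fraction; since VBN is linear in VBI_i = ln(ln(visc_i + 0.8)) and the fractions sum to 1, blend VBI directly: visc = exp(exp(VBI_blend)) - 0.8
VBI_1 = ln(ln(5.3 + 0.8)) = 0.592381
VBI_2 = ln(ln(743 + 0.8)) = 1.88885
VBI_blend = 0.5 * 0.592381 + 0.5 * 1.88885 = 1.24062
visc_blend = exp(exp(1.24062)) - 0.8 = 30.95

30.95 cSt


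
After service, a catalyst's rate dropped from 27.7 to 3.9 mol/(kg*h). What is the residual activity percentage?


Activity (%) = (rate_used / rate_fresh) * 100
rate_used = 3.9, rate_fresh = 27.7
= (3.9 / 27.7) * 100
= 0.1408 * 100 = 14.08

14.08 %


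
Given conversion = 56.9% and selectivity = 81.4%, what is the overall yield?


Overall yield = conversion (%) * selectivity (%) / 100
Conversion = 56.9%, Selectivity = 81.4%
Y = 56.9 * 81.4 / 100
= 46.3166 %

46.3166 %


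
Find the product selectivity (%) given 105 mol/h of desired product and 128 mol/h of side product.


Selectivity = desired / (desired + undesired) * 100
Total products = 105 + 128 = 233 mol/h
S = 105 / 233 * 100
= 0.4506 * 100
= 45.06 %

45.06 %


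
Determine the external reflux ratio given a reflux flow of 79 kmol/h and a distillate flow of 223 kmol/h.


Reflux ratio definition: R = L / D (liquid returned / distillate withdrawn)
L = 79 kmol/h, D = 223 kmol/h
R = 79 / 223 = 0.3543

0.3543


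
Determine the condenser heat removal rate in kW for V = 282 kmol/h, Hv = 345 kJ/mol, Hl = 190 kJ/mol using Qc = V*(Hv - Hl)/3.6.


Qc = 282 * (345 - 190) / 3.6 = 282 * 155 / 3.6 = 12140

12140 kW


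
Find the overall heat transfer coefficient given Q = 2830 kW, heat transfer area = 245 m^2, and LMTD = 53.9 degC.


From Q = U*A*LMTD, U = Q / (A * LMTD)
U = 2830 / (245 * 53.9) = 2830 / 13205.5 = 0.2143

0.2143 kW/(m^2*K)


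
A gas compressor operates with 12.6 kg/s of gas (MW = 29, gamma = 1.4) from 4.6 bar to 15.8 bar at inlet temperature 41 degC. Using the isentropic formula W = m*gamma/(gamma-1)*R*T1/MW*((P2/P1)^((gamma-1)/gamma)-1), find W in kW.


Isentropic work: W = m*(gamma/(gamma-1))*(R*T1/MW)*((P2/P1)^((gamma-1)/gamma) - 1)
T1 = 41 + 273.15 = 314.15 K
Pressure ratio = 15.8 / 4.6 = 3.43478
Exponent = (1.4 - 1)/1.4 = 0.285714
(P2/P1)^exp - 1 = 3.43478^0.285714 - 1 = 0.422702
W = 12.6 * 1.4 / 0.4 * 8.314 * 314.15 / 29 * 0.422702 = 1679

1679 kW


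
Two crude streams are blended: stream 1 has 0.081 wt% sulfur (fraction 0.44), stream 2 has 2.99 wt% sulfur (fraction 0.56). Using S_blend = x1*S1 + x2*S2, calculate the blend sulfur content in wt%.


Linear sulfur blending: S_blend = x1*S1 + x2*S2
Contribution 1: 0.44 * 0.081 = 0.03564 wt%
Contribution 2: 0.56 * 2.99 = 1.6744 wt%
S_blend = 0.03564 + 1.6744 = 1.71004

1.71004 wt%


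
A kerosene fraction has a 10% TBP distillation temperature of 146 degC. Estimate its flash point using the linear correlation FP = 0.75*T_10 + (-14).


FP = 0.75 * 146 + (-14) = 95.5

95.5 degC


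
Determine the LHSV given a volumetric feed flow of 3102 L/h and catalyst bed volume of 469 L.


LHSV = volumetric feed rate / catalyst volume
= 3102 L/h / 469 L
= 6.614 h^-1

6.614 h^-1


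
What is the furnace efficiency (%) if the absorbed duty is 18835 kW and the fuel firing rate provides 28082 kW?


Furnace efficiency = Q_absorbed / Q_fuel * 100
= 18835 / 28082 * 100 = 67.07

67.07 %


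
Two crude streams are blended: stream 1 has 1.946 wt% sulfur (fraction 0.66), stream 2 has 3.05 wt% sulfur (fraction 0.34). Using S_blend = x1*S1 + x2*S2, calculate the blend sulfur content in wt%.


Linear sulfur blending: S_blend = x1*S1 + x2*S2
Contribution 1: 0.66 * 1.946 = 1.28436 wt%
Contribution 2: 0.34 * 3.05 = 1.037 wt%
S_blend = 1.28436 + 1.037 = 2.32136

2.32136 wt%


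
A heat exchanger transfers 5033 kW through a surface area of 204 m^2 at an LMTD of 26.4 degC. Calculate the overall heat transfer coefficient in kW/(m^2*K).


From Q = U*A*LMTD, U = Q / (A * LMTD)
U = 5033 / (204 * 26.4) = 5033 / 5385.6 = 0.9345

0.9345 kW/(m^2*K)


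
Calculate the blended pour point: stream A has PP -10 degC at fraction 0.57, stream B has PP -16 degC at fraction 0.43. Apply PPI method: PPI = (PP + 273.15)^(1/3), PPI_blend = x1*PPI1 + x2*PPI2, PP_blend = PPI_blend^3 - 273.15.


PPI_1 = (-10 + 273.15)^(1/3) = 6.408176
PPI_2 = (-16 + 273.15)^(1/3) = 6.359098
PPI_blend = 0.57 * 6.408176 + 0.43 * 6.359098 = 6.387072
PP_blend = 6.387072^3 - 273.15 = 260.5586 - 273.15 = -12.59

-12.59 degC


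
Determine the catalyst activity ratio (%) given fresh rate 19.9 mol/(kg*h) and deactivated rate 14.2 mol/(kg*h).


Activity (%) = (rate_used / rate_fresh) * 100
rate_used = 14.2, rate_fresh = 19.9
= (14.2 / 19.9) * 100
= 0.7136 * 100 = 71.36

71.36 %


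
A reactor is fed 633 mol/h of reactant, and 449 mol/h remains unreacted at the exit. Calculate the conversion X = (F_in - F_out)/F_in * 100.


X = (F_in - F_out) / F_in * 100
Moles reacted = 633 - 449 = 184
X = 184 / 633 * 100
= 0.2907 * 100
= 29.07 %

29.07 %


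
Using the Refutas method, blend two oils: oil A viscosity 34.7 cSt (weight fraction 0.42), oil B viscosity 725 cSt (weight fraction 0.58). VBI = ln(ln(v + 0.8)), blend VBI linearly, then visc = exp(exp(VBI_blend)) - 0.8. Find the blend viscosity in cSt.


Refutas method: VBN_i = 14.534*ln(ln(visc_i + 0.8)) + 10.975, blended linearly by mass fraction; since VBN is linear in VBI_i = ln(ln(visc_i + 0.8)) and the fractions sum to 1, blend VBI directly: visc = exp(exp(VBI_blend)) - 0.8
VBI_1 = ln(ln(34.7 + 0.8)) = 1.27243
VBI_2 = ln(ln(725 + 0.8)) = 1.88514
VBI_blend = 0.42 * 1.27243 + 0.58 * 1.88514 = 1.6278
visc_blend = exp(exp(1.6278)) - 0.8 = 162.0

162.0 cSt


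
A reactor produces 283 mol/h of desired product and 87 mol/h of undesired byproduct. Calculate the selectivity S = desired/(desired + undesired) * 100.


Selectivity = desired / (desired + undesired) * 100
Total products = 283 + 87 = 370 mol/h
S = 283 / 370 * 100
= 0.7649 * 100
= 76.49 %

76.49 %


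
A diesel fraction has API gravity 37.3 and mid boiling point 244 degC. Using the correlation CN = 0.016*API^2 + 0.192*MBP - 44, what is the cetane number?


CN = 0.016 * 37.3^2 + 0.192 * 244 - 44
CN = 22.26064 + 46.848 - 44 = 25.10864

25.10864


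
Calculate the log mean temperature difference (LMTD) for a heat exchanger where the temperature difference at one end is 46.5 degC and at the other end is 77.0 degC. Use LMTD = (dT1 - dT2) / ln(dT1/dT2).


LMTD = (dT1 - dT2) / ln(dT1/dT2)
= (46.5 - 77.0) / ln(46.5 / 77.0) = -30.5 / -0.504353 = 60.47

60.47 degC


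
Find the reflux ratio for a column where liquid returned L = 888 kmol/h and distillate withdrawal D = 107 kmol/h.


Reflux ratio definition: R = L / D (liquid returned / distillate withdrawn)
L = 888 kmol/h, D = 107 kmol/h
R = 888 / 107 = 8.299

8.299


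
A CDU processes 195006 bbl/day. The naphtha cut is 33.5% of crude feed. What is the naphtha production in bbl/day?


Crude throughput = 195006 bbl/day
Fraction yield = 33.5%
yield = throughput * fraction / 100
yield = 195006 * 33.5 / 100 = 65327.01

65327.01 bbl/day


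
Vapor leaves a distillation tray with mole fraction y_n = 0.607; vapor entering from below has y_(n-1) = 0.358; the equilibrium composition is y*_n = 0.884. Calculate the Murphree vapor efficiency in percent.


Murphree vapor efficiency: EMV = (y_n - y_(n-1)) / (y*_n - y_(n-1)) * 100
EMV = (0.607 - 0.358) / (0.884 - 0.358) * 100 = 0.249 / 0.526 * 100 = 47.34

47.34 %


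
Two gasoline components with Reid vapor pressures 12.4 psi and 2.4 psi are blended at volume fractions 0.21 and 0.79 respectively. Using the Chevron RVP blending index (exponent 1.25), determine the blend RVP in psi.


Chevron index: RVP_blend = (sum xi*RVPi^1.25)^(1/1.25)
RVP^1.25 terms: 0.21 * 12.4^1.25 + 0.79 * 2.4^1.25 = 7.24637
RVP_blend = 7.24637^(1/1.25) = 4.876

4.876 psi


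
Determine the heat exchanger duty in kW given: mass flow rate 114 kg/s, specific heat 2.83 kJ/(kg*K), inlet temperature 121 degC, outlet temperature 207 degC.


Q = m_dot * cp * delta_T
delta_T = 207 - 121 = 86 K
Q = 114 * 2.83 * 86
= 322.62 * 86
= 27745.32 kW

27745.32 kW


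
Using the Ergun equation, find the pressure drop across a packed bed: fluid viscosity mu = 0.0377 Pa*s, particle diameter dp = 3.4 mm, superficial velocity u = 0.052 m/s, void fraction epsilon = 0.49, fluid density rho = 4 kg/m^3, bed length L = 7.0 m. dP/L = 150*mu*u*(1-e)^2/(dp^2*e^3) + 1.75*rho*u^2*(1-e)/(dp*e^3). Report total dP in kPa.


dp = 3.4 mm = 0.0034 m
Viscous term = 150*0.0377*0.052*(1-0.49)^2 / (0.0034^2*0.49^3) = 56238
Inertial term = 1.75*4*0.052^2*(1-0.49) / (0.0034*0.49^3) = 24.1328
dP/L = 56238 + 24.1328 = 56262.1 Pa/m
dP = 56262.1 * 7.0 / 1000 = 393.8 kPa

393.8 kPa


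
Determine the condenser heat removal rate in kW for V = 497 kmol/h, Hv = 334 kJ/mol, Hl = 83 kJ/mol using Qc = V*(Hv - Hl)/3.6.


Qc = 497 * (334 - 83) / 3.6 = 497 * 251 / 3.6 = 34650

34650 kW


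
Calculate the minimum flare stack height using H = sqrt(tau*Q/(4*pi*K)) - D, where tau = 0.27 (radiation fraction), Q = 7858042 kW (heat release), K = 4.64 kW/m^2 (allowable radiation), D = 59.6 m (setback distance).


tau*Q/(4*pi*K) = 0.27 * 7858042 / (4 * pi * 4.64) = 36387.3
sqrt(36387.3) = 190.755
H = 190.755 - 59.6 = 131.2

131.2 m


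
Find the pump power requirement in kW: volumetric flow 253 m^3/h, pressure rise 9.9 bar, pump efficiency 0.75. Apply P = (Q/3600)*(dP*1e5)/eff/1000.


Q = 253 / 3600 = 0.0702778 m^3/s
P = 0.0702778 * (9.9 * 1e5) / 0.75 / 1000 = 92.77

92.77 kW


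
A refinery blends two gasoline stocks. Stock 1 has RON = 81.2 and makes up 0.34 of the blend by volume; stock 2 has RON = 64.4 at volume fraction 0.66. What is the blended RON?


Linear blending: RON_blend = sum(vi * RONi)
Contribution 1: 0.34 * 81.2 = 27.608
Contribution 2: 0.66 * 64.4 = 42.504
RON_blend = 27.608 + 42.504 = 70.112

70.112


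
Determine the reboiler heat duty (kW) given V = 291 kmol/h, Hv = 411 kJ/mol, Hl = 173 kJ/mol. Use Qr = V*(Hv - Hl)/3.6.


Qr = 291 * (411 - 173) / 3.6 = 291 * 238 / 3.6 = 19240

19240 kW


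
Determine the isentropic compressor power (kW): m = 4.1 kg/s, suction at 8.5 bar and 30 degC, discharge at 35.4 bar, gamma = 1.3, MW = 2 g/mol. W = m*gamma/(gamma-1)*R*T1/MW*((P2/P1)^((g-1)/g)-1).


Isentropic work: W = m*(gamma/(gamma-1))*(R*T1/MW)*((P2/P1)^((gamma-1)/gamma) - 1)
T1 = 30 + 273.15 = 303.15 K
Pressure ratio = 35.4 / 8.5 = 4.16471
Exponent = (1.3 - 1)/1.3 = 0.230769
(P2/P1)^exp - 1 = 4.16471^0.230769 - 1 = 0.389892
W = 4.1 * 1.3 / 0.3 * 8.314 * 303.15 / 2 * 0.389892 = 8729

8729 kW


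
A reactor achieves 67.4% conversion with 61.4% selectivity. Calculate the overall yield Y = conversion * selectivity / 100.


Overall yield = conversion (%) * selectivity (%) / 100
Conversion = 67.4%, Selectivity = 61.4%
Y = 67.4 * 61.4 / 100
= 41.3836 %

41.3836 %


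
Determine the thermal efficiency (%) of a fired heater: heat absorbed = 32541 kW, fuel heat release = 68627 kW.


Furnace efficiency = Q_absorbed / Q_fuel * 100
= 32541 / 68627 * 100 = 47.42

47.42 %


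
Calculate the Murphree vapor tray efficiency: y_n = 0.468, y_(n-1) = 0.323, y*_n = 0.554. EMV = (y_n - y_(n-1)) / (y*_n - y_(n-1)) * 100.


Murphree vapor efficiency: EMV = (y_n - y_(n-1)) / (y*_n - y_(n-1)) * 100
EMV = (0.468 - 0.323) / (0.554 - 0.323) * 100 = 0.145 / 0.231 * 100 = 62.77

62.77 %


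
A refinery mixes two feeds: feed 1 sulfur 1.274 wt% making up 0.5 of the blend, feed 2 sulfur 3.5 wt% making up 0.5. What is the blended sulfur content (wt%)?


Linear sulfur blending: S_blend = x1*S1 + x2*S2
Contribution 1: 0.5 * 1.274 = 0.637 wt%
Contribution 2: 0.5 * 3.5 = 1.75 wt%
S_blend = 0.637 + 1.75 = 2.387

2.387 wt%


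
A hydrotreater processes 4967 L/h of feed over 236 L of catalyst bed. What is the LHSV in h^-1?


LHSV = volumetric feed rate / catalyst volume
= 4967 L/h / 236 L
= 21.05 h^-1

21.05 h^-1


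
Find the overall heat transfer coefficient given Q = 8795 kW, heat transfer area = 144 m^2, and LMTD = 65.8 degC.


From Q = U*A*LMTD, U = Q / (A * LMTD)
U = 8795 / (144 * 65.8) = 8795 / 9475.2 = 0.9282

0.9282 kW/(m^2*K)


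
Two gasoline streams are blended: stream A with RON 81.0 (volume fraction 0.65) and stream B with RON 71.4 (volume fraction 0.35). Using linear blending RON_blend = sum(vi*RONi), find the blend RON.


Linear blending: RON_blend = sum(vi * RONi)
Contribution 1: 0.65 * 81.0 = 52.65
Contribution 2: 0.35 * 71.4 = 24.99
RON_blend = 52.65 + 24.99 = 77.64

77.64


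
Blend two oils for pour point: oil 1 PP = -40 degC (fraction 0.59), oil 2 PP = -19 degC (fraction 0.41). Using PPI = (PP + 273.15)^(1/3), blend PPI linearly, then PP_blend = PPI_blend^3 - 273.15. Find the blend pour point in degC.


PPI_1 = (-40 + 273.15)^(1/3) = 6.15477
PPI_2 = (-19 + 273.15)^(1/3) = 6.334272
PPI_blend = 0.59 * 6.15477 + 0.41 * 6.334272 = 6.228366
PP_blend = 6.228366^3 - 273.15 = 241.6142 - 273.15 = -31.54

-31.54 degC


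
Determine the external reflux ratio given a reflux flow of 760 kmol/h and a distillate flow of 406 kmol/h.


Reflux ratio definition: R = L / D (liquid returned / distillate withdrawn)
L = 760 kmol/h, D = 406 kmol/h
R = 760 / 406 = 1.872

1.872


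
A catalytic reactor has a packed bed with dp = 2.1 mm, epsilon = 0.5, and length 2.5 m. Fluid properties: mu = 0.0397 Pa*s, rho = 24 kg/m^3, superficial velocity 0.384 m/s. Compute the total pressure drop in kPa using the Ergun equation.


dp = 2.1 mm = 0.0021 m
Viscous term = 150*0.0397*0.384*(1-0.5)^2 / (0.0021^2*0.5^3) = 1037060
Inertial term = 1.75*24*0.384^2*(1-0.5) / (0.0021*0.5^3) = 11796.5
dP/L = 1037060 + 11796.5 = 1048860 Pa/m
dP = 1048860 * 2.5 / 1000 = 2622 kPa

2622 kPa


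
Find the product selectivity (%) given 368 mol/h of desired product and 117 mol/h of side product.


Selectivity = desired / (desired + undesired) * 100
Total products = 368 + 117 = 485 mol/h
S = 368 / 485 * 100
= 0.7588 * 100
= 75.88 %

75.88 %


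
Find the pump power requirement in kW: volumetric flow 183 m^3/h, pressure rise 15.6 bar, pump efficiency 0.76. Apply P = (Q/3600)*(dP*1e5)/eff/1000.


Q = 183 / 3600 = 0.0508333 m^3/s
P = 0.0508333 * (15.6 * 1e5) / 0.76 / 1000 = 104.3

104.3 kW


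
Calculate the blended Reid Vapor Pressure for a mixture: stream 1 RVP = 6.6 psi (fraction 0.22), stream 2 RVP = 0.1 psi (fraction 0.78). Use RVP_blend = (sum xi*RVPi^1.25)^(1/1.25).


Chevron index: RVP_blend = (sum xi*RVPi^1.25)^(1/1.25)
RVP^1.25 terms: 0.22 * 6.6^1.25 + 0.78 * 0.1^1.25 = 2.37116
RVP_blend = 2.37116^(1/1.25) = 1.995

1.995 psi


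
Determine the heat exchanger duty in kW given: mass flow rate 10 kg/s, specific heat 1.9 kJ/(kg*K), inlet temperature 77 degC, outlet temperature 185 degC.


Q = m_dot * cp * delta_T
delta_T = 185 - 77 = 108 K
Q = 10 * 1.9 * 108
= 19 * 108
= 2052 kW

2052 kW


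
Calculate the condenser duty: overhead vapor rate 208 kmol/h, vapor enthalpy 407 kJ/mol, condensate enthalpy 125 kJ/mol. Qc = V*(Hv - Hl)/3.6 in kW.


Qc = 208 * (407 - 125) / 3.6 = 208 * 282 / 3.6 = 16290

16290 kW


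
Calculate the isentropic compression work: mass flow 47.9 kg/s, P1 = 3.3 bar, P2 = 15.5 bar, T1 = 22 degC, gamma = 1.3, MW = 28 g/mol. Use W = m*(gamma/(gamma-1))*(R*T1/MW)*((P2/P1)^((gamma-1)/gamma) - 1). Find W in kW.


Isentropic work: W = m*(gamma/(gamma-1))*(R*T1/MW)*((P2/P1)^((gamma-1)/gamma) - 1)
T1 = 22 + 273.15 = 295.15 K
Pressure ratio = 15.5 / 3.3 = 4.69697
Exponent = (1.3 - 1)/1.3 = 0.230769
(P2/P1)^exp - 1 = 4.69697^0.230769 - 1 = 0.429008
W = 47.9 * 1.3 / 0.3 * 8.314 * 295.15 / 28 * 0.429008 = 7804

7804 kW


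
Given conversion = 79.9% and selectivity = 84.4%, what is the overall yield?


Overall yield = conversion (%) * selectivity (%) / 100
Conversion = 79.9%, Selectivity = 84.4%
Y = 79.9 * 84.4 / 100
= 67.4356 %

67.4356 %


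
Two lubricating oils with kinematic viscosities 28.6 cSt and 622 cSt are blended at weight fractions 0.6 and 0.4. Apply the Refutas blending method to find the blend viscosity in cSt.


Refutas method: VBN_i = 14.534*ln(ln(visc_i + 0.8)) + 10.975, blended linearly by mass fraction; since VBN is linear in VBI_i = ln(ln(visc_i + 0.8)) and the fractions sum to 1, blend VBI directly: visc = exp(exp(VBI_blend)) - 0.8
VBI_1 = ln(ln(28.6 + 0.8)) = 1.21817
VBI_2 = ln(ln(622 + 0.8)) = 1.86163
VBI_blend = 0.6 * 1.21817 + 0.4 * 1.86163 = 1.47555
visc_blend = exp(exp(1.47555)) - 0.8 = 78.52

78.52 cSt


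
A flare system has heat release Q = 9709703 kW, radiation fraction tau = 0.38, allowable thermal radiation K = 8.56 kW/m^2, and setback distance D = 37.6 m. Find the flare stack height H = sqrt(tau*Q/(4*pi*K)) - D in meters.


tau*Q/(4*pi*K) = 0.38 * 9709703 / (4 * pi * 8.56) = 34300.9
sqrt(34300.9) = 185.205
H = 185.205 - 37.6 = 147.6

147.6 m


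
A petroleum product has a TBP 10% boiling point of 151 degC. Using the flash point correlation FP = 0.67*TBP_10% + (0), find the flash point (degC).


FP = 0.67 * 151 + (0) = 101.17

101.17 degC


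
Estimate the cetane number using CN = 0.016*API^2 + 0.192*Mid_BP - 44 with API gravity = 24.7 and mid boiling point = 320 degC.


CN = 0.016 * 24.7^2 + 0.192 * 320 - 44
CN = 9.76144 + 61.44 - 44 = 27.20144

27.20144


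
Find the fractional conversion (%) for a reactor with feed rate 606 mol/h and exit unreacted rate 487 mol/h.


X = (F_in - F_out) / F_in * 100
Moles reacted = 606 - 487 = 119
X = 119 / 606 * 100
= 0.1964 * 100
= 19.64 %

19.64 %


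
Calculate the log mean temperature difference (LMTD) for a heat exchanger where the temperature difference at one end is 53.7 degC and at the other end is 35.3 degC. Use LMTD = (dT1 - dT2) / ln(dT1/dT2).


LMTD = (dT1 - dT2) / ln(dT1/dT2)
= (53.7 - 35.3) / ln(53.7 / 35.3) = 18.4 / 0.41953 = 43.86

43.86 degC


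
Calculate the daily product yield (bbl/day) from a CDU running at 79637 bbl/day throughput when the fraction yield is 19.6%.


Crude throughput = 79637 bbl/day
Fraction yield = 19.6%
yield = throughput * fraction / 100
yield = 79637 * 19.6 / 100 = 15608.852

15608.852 bbl/day


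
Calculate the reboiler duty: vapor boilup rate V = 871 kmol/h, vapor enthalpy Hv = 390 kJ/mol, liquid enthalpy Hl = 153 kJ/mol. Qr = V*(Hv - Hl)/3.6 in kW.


Qr = 871 * (390 - 153) / 3.6 = 871 * 237 / 3.6 = 57340

57340 kW


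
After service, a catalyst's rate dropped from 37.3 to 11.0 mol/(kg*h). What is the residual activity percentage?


Activity (%) = (rate_used / rate_fresh) * 100
rate_used = 11.0, rate_fresh = 37.3
= (11.0 / 37.3) * 100
= 0.2949 * 100 = 29.49

29.49 %


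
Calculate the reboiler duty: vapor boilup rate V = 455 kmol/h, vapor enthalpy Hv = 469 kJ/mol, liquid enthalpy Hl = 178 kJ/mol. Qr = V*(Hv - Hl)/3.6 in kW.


Qr = 455 * (469 - 178) / 3.6 = 455 * 291 / 3.6 = 36780

36780 kW


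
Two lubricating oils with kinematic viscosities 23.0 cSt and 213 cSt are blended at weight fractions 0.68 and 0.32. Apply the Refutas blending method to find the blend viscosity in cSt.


Refutas method: VBN_i = 14.534*ln(ln(visc_i + 0.8)) + 10.975, blended linearly by mass fraction; since VBN is linear in VBI_i = ln(ln(visc_i + 0.8)) and the fractions sum to 1, blend VBI directly: visc = exp(exp(VBI_blend)) - 0.8
VBI_1 = ln(ln(23.0 + 0.8)) = 1.15363
VBI_2 = ln(ln(213 + 0.8)) = 1.6799
VBI_blend = 0.68 * 1.15363 + 0.32 * 1.6799 = 1.32204
visc_blend = exp(exp(1.32204)) - 0.8 = 41.77

41.77 cSt


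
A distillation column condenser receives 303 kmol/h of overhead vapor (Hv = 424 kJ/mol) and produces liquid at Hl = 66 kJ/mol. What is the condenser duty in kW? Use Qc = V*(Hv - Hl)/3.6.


Qc = 303 * (424 - 66) / 3.6 = 303 * 358 / 3.6 = 30130

30130 kW


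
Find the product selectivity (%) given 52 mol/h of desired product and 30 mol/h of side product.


Selectivity = desired / (desired + undesired) * 100
Total products = 52 + 30 = 82 mol/h
S = 52 / 82 * 100
= 0.6341 * 100
= 63.41 %

63.41 %


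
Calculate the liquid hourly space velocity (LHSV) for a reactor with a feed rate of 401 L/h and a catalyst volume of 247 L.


LHSV = volumetric feed rate / catalyst volume
= 401 L/h / 247 L
= 1.623 h^-1

1.623 h^-1


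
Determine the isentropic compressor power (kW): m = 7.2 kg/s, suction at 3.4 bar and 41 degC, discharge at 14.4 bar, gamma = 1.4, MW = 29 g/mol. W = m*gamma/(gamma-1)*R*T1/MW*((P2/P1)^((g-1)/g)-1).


Isentropic work: W = m*(gamma/(gamma-1))*(R*T1/MW)*((P2/P1)^((gamma-1)/gamma) - 1)
T1 = 41 + 273.15 = 314.15 K
Pressure ratio = 14.4 / 3.4 = 4.23529
Exponent = (1.4 - 1)/1.4 = 0.285714
(P2/P1)^exp - 1 = 4.23529^0.285714 - 1 = 0.51046
W = 7.2 * 1.4 / 0.4 * 8.314 * 314.15 / 29 * 0.51046 = 1159

1159 kW


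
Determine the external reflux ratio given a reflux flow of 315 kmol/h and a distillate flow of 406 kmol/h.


Reflux ratio definition: R = L / D (liquid returned / distillate withdrawn)
L = 315 kmol/h, D = 406 kmol/h
R = 315 / 406 = 0.7759

0.7759


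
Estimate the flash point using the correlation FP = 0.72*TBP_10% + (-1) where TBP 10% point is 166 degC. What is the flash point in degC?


FP = 0.72 * 166 + (-1) = 118.52

118.52 degC


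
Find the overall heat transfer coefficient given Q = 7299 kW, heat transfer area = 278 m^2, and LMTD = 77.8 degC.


From Q = U*A*LMTD, U = Q / (A * LMTD)
U = 7299 / (278 * 77.8) = 7299 / 21628.4 = 0.3375

0.3375 kW/(m^2*K)


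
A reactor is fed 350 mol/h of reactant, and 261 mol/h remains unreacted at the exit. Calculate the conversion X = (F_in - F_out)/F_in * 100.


X = (F_in - F_out) / F_in * 100
Moles reacted = 350 - 261 = 89
X = 89 / 350 * 100
= 0.2543 * 100
= 25.43 %

25.43 %


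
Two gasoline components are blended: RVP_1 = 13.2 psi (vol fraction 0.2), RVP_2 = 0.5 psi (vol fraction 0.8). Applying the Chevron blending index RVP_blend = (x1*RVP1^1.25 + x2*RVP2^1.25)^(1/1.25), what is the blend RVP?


Chevron index: RVP_blend = (sum xi*RVPi^1.25)^(1/1.25)
RVP^1.25 terms: 0.2 * 13.2^1.25 + 0.8 * 0.5^1.25 = 5.36844
RVP_blend = 5.36844^(1/1.25) = 3.836

3.836 psi


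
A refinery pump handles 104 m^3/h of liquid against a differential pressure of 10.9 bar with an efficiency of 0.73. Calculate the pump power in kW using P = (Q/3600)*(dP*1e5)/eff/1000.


Q = 104 / 3600 = 0.0288889 m^3/s
P = 0.0288889 * (10.9 * 1e5) / 0.73 / 1000 = 43.14

43.14 kW


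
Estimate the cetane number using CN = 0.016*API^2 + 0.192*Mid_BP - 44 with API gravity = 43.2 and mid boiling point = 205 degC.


CN = 0.016 * 43.2^2 + 0.192 * 205 - 44
CN = 29.85984 + 39.36 - 44 = 25.21984

25.21984


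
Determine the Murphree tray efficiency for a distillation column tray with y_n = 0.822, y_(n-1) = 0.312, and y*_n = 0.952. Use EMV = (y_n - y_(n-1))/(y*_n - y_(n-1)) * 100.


Murphree vapor efficiency: EMV = (y_n - y_(n-1)) / (y*_n - y_(n-1)) * 100
EMV = (0.822 - 0.312) / (0.952 - 0.312) * 100 = 0.51 / 0.64 * 100 = 79.69

79.69 %


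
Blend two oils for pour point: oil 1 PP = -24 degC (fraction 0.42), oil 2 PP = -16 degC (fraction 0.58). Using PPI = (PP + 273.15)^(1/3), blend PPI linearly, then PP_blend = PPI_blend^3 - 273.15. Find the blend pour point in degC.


PPI_1 = (-24 + 273.15)^(1/3) = 6.292458
PPI_2 = (-16 + 273.15)^(1/3) = 6.359098
PPI_blend = 0.42 * 6.292458 + 0.58 * 6.359098 = 6.331109
PP_blend = 6.331109^3 - 273.15 = 253.7695 - 273.15 = -19.38

-19.38 degC


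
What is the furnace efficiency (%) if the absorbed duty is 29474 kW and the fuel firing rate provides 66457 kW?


Furnace efficiency = Q_absorbed / Q_fuel * 100
= 29474 / 66457 * 100 = 44.35

44.35 %


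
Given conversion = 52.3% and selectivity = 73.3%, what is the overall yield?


Overall yield = conversion (%) * selectivity (%) / 100
Conversion = 52.3%, Selectivity = 73.3%
Y = 52.3 * 73.3 / 100
= 38.3359 %

38.3359 %


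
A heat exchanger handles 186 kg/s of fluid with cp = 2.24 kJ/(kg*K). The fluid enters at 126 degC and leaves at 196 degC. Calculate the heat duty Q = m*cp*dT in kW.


Q = m_dot * cp * delta_T
delta_T = 196 - 126 = 70 K
Q = 186 * 2.24 * 70
= 416.64 * 70
= 29164.8 kW

29164.8 kW


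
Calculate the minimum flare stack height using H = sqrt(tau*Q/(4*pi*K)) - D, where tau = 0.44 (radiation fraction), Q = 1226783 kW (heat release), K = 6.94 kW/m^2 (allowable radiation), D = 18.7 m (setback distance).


tau*Q/(4*pi*K) = 0.44 * 1226783 / (4 * pi * 6.94) = 6189.44
sqrt(6189.44) = 78.673
H = 78.673 - 18.7 = 59.97

59.97 m


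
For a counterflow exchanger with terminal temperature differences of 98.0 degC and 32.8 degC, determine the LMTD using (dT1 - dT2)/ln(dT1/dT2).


LMTD = (dT1 - dT2) / ln(dT1/dT2)
= (98.0 - 32.8) / ln(98.0 / 32.8) = 65.2 / 1.09454 = 59.57

59.57 degC


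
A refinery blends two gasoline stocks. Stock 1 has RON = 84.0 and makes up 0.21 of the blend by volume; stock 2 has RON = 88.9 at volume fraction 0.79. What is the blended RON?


Linear blending: RON_blend = sum(vi * RONi)
Contribution 1: 0.21 * 84.0 = 17.64
Contribution 2: 0.79 * 88.9 = 70.231
RON_blend = 17.64 + 70.231 = 87.871

87.871


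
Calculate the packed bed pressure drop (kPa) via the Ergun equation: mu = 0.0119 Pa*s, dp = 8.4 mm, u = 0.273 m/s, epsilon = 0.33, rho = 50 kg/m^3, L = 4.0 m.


dp = 8.4 mm = 0.0084 m
Viscous term = 150*0.0119*0.273*(1-0.33)^2 / (0.0084^2*0.33^3) = 86268.1
Inertial term = 1.75*50*0.273^2*(1-0.33) / (0.0084*0.33^3) = 14473.9
dP/L = 86268.1 + 14473.9 = 100742 Pa/m
dP = 100742 * 4.0 / 1000 = 403.0 kPa

403.0 kPa


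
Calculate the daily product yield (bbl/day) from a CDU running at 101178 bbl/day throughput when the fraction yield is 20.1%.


Crude throughput = 101178 bbl/day
Fraction yield = 20.1%
yield = throughput * fraction / 100
yield = 101178 * 20.1 / 100 = 20336.778

20336.778 bbl/day


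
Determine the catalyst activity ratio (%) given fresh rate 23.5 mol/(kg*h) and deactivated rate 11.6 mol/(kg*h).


Activity (%) = (rate_used / rate_fresh) * 100
rate_used = 11.6, rate_fresh = 23.5
= (11.6 / 23.5) * 100
= 0.4936 * 100 = 49.36

49.36 %


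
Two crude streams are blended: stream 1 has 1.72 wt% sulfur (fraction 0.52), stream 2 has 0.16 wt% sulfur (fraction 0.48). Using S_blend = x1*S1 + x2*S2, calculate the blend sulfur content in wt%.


Linear sulfur blending: S_blend = x1*S1 + x2*S2
Contribution 1: 0.52 * 1.72 = 0.8944 wt%
Contribution 2: 0.48 * 0.16 = 0.0768 wt%
S_blend = 0.8944 + 0.0768 = 0.9712

0.9712 wt%


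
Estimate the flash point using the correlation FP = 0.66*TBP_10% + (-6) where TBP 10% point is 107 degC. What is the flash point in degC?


FP = 0.66 * 107 + (-6) = 64.62

64.62 degC


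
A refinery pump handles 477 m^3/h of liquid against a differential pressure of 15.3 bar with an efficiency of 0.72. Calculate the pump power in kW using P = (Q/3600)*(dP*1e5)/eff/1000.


Q = 477 / 3600 = 0.1325 m^3/s
P = 0.1325 * (15.3 * 1e5) / 0.72 / 1000 = 281.6

281.6 kW


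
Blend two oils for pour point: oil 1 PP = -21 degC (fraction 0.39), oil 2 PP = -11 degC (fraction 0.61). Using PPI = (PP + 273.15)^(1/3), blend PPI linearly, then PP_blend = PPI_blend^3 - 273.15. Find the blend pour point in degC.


PPI_1 = (-21 + 273.15)^(1/3) = 6.317613
PPI_2 = (-11 + 273.15)^(1/3) = 6.400049
PPI_blend = 0.39 * 6.317613 + 0.61 * 6.400049 = 6.367899
PP_blend = 6.367899^3 - 273.15 = 258.2192 - 273.15 = -14.93

-14.93 degC


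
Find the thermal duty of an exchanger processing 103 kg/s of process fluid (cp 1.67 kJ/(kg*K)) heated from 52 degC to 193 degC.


Q = m_dot * cp * delta_T
delta_T = 193 - 52 = 141 K
Q = 103 * 1.67 * 141
= 172.01 * 141
= 24253.41 kW

24253.41 kW


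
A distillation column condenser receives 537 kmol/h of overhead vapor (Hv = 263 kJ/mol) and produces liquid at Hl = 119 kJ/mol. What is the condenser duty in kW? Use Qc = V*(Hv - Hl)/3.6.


Qc = 537 * (263 - 119) / 3.6 = 537 * 144 / 3.6 = 21480

21480 kW


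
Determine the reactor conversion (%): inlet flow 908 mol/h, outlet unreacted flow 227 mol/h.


X = (F_in - F_out) / F_in * 100
Moles reacted = 908 - 227 = 681
X = 681 / 908 * 100
= 0.7500 * 100
= 75.00 %

75.00 %


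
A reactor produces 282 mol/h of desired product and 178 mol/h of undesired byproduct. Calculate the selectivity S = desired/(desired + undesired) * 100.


Selectivity = desired / (desired + undesired) * 100
Total products = 282 + 178 = 460 mol/h
S = 282 / 460 * 100
= 0.6130 * 100
= 61.30 %

61.30 %


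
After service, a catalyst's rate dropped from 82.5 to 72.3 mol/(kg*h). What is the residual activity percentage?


Activity (%) = (rate_used / rate_fresh) * 100
rate_used = 72.3, rate_fresh = 82.5
= (72.3 / 82.5) * 100
= 0.8764 * 100 = 87.64

87.64 %


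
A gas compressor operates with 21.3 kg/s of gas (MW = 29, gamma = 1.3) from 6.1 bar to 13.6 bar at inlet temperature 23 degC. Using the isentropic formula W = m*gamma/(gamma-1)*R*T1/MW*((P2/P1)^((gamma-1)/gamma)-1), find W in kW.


Isentropic work: W = m*(gamma/(gamma-1))*(R*T1/MW)*((P2/P1)^((gamma-1)/gamma) - 1)
T1 = 23 + 273.15 = 296.15 K
Pressure ratio = 13.6 / 6.1 = 2.22951
Exponent = (1.3 - 1)/1.3 = 0.230769
(P2/P1)^exp - 1 = 2.22951^0.230769 - 1 = 0.20325
W = 21.3 * 1.3 / 0.3 * 8.314 * 296.15 / 29 * 0.20325 = 1593

1593 kW


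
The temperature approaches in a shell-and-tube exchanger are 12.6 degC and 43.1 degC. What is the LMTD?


LMTD = (dT1 - dT2) / ln(dT1/dT2)
= (12.6 - 43.1) / ln(12.6 / 43.1) = -30.5 / -1.22983 = 24.80

24.80 degC


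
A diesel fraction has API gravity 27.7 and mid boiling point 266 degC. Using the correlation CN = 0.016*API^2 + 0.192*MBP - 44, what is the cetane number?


CN = 0.016 * 27.7^2 + 0.192 * 266 - 44
CN = 12.27664 + 51.072 - 44 = 19.34864

19.34864


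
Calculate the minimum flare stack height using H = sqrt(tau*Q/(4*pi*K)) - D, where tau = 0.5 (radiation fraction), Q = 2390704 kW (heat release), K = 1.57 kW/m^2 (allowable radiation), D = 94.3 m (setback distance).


tau*Q/(4*pi*K) = 0.5 * 2390704 / (4 * pi * 1.57) = 60588
sqrt(60588) = 246.146
H = 246.146 - 94.3 = 151.8

151.8 m


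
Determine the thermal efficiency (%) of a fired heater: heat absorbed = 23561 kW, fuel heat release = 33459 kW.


Furnace efficiency = Q_absorbed / Q_fuel * 100
= 23561 / 33459 * 100 = 70.42

70.42 %


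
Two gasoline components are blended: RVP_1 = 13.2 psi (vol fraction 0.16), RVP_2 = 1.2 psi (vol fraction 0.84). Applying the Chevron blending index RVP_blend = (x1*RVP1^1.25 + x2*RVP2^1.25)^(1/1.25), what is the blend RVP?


Chevron index: RVP_blend = (sum xi*RVPi^1.25)^(1/1.25)
RVP^1.25 terms: 0.16 * 13.2^1.25 + 0.84 * 1.2^1.25 = 5.08067
RVP_blend = 5.08067^(1/1.25) = 3.671

3.671 psi


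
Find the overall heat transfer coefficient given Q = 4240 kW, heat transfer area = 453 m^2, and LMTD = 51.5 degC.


From Q = U*A*LMTD, U = Q / (A * LMTD)
U = 4240 / (453 * 51.5) = 4240 / 23329.5 = 0.1817

0.1817 kW/(m^2*K)


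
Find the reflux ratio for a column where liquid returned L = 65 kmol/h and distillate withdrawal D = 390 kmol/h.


Reflux ratio definition: R = L / D (liquid returned / distillate withdrawn)
L = 65 kmol/h, D = 390 kmol/h
R = 65 / 390 = 0.1667

0.1667


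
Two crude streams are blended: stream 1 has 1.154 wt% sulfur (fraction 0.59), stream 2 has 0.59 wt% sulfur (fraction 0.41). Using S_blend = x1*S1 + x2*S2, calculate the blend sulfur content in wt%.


Linear sulfur blending: S_blend = x1*S1 + x2*S2
Contribution 1: 0.59 * 1.154 = 0.68086 wt%
Contribution 2: 0.41 * 0.59 = 0.2419 wt%
S_blend = 0.68086 + 0.2419 = 0.92276

0.92276 wt%


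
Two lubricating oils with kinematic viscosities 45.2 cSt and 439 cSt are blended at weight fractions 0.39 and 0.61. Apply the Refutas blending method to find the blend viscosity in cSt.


Refutas method: VBN_i = 14.534*ln(ln(visc_i + 0.8)) + 10.975, blended linearly by mass fraction; since VBN is linear in VBI_i = ln(ln(visc_i + 0.8)) and the fractions sum to 1, blend VBI directly: visc = exp(exp(VBI_blend)) - 0.8
VBI_1 = ln(ln(45.2 + 0.8)) = 1.34251
VBI_2 = ln(ln(439 + 0.8)) = 1.80604
VBI_blend = 0.39 * 1.34251 + 0.61 * 1.80604 = 1.62526
visc_blend = exp(exp(1.62526)) - 0.8 = 159.9

159.9 cSt
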